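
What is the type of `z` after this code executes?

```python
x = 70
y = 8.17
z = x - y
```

int - float = float

float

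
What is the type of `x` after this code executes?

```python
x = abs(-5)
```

abs() of int returns int

int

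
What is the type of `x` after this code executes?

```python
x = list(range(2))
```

list(range()) returns list

list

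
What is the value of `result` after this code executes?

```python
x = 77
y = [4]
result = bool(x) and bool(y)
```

x = 77; y = [4]; result = True

True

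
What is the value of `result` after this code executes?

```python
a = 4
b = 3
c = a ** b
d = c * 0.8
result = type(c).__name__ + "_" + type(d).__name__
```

a is int; b is int; c is int; d is float; result = 'int_float'

'int_float'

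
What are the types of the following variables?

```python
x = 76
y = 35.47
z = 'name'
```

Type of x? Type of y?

x is assigned a bare integer (no decimal point), so it is an int; y is assigned a number with a decimal point, so it is a float

int, float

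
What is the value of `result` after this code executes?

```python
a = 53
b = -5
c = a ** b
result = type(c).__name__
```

a is int; b is int; c is float; result = 'float'

'float'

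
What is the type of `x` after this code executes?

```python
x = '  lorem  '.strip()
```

str.strip() returns str

str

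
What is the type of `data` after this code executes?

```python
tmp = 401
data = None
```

None has type NoneType

NoneType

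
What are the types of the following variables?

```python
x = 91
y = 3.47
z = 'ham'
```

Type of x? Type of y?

x is assigned a bare integer (no decimal point), so it is an int; y is assigned a number with a decimal point, so it is a float

int, float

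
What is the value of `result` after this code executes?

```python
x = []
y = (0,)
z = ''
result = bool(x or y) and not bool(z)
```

x = []; y = (0,); z = ''; result = True

True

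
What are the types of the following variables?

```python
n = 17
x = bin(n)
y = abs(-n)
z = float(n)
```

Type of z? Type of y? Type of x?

float() returns float; abs() of int returns int; bin() returns str

float, int, str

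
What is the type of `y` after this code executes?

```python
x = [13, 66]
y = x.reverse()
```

list.reverse() returns None

NoneType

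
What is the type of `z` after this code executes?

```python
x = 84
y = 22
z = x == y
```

Equality comparison returns bool

bool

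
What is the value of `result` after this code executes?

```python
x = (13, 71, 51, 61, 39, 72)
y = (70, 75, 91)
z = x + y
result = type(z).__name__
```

x is tuple; y is tuple; z is tuple; result = 'tuple'

'tuple'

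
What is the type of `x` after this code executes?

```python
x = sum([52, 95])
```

sum() of ints returns int

int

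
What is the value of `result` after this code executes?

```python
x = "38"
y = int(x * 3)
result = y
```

x = '38'; y = 383838; result = 383838

383838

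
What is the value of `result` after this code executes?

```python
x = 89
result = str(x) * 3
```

x = 89; result = '898989'

'898989'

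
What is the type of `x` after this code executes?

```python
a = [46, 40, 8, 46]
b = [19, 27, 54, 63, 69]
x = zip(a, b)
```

zip() returns a zip object

zip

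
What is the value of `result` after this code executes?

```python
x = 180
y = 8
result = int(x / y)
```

x = 180; y = 8; result = 22

22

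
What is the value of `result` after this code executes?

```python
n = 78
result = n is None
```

n = 78; result = False

False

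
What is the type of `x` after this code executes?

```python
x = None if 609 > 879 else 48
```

609 > 879 is False, so the else branch is taken

int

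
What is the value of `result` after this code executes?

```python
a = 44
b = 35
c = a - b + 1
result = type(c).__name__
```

a is int; b is int; c is int; result = 'int'

'int'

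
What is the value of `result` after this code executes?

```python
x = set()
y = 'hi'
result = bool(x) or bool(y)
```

x = set(); y = 'hi'; result = True

True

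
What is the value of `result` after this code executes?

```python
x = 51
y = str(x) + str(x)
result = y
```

x = 51; y = '5151'; result = '5151'

'5151'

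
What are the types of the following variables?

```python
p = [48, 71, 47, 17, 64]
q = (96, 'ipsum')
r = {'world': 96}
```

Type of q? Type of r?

q is assigned a tuple (parenthesized, comma-separated values); r is assigned a dict literal ({key: value})

tuple, dict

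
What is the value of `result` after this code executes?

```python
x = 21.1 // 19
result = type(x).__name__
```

x is float; result = 'float'

'float'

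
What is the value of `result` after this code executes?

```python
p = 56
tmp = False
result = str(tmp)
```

p = 56; tmp = False; result = 'False'

'False'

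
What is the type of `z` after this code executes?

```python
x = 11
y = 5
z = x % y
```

int % int = int

int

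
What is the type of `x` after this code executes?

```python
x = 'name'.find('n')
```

str.find() returns int index

int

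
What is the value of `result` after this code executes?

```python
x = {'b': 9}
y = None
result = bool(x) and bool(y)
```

x = {'b': 9}; y = None; result = False

False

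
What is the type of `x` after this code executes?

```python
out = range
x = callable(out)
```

callable() returns bool

bool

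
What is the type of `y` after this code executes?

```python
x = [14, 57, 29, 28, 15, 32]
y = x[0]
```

Indexing list[int] returns int

int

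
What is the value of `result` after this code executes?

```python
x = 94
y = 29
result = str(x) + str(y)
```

x = 94; y = 29; result = '9429'

'9429'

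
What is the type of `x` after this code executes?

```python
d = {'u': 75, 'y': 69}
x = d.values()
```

.values() returns dict_values view

dict_values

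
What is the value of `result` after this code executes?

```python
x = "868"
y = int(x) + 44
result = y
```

x = '868'; y = 912; result = 912

912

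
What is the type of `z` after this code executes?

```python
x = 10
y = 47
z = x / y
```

int / int = float

float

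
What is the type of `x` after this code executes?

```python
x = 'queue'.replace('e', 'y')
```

str.replace() returns str

str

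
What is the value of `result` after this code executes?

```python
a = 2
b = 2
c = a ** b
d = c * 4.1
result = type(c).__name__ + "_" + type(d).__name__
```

a is int; b is int; c is int; d is float; result = 'int_float'

'int_float'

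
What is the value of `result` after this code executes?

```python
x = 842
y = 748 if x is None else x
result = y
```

x = 842; y = 842; result = 842

842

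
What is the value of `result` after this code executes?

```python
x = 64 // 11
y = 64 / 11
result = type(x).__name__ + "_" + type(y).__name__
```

x is int; y is float; result = 'int_float'

'int_float'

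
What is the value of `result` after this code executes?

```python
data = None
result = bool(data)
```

data = None; result = False

False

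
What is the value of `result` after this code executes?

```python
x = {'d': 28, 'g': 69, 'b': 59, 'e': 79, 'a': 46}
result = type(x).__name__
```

x is dict; result = 'dict'

'dict'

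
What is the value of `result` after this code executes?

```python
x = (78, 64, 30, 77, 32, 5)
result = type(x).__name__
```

x is tuple; result = 'tuple'

'tuple'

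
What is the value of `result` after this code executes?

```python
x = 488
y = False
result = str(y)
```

x = 488; y = False; result = 'False'

'False'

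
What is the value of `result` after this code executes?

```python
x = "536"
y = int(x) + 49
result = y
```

x = '536'; y = 585; result = 585

585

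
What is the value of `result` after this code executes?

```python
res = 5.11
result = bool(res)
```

res = 5.11; result = True

True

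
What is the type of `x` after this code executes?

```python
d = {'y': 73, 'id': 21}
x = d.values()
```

.values() returns dict_values view

dict_values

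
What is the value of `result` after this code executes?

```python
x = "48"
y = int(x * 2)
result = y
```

x = '48'; y = 4848; result = 4848

4848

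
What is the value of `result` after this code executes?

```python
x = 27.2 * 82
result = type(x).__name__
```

x is float; result = 'float'

'float'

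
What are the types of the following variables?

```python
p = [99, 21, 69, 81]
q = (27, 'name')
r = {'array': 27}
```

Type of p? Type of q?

p is assigned a list literal (square brackets); q is assigned a tuple (parenthesized, comma-separated values)

list, tuple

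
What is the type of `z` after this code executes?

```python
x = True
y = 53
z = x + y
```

bool + int = int (bool is subclass of int)

int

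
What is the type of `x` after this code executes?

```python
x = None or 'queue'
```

'or' with None returns the other truthy value (str)

str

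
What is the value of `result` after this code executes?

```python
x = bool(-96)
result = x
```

x = True; result = True

True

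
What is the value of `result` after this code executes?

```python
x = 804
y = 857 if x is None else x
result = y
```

x = 804; y = 804; result = 804

804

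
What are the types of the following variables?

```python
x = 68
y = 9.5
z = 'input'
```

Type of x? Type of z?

x is assigned a bare integer (no decimal point), so it is an int; z is assigned a quoted string literal, so it is a str

int, str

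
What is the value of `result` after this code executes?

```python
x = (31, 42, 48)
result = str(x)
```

x = (31, 42, 48); result = '(31, 42, 48)'

'(31, 42, 48)'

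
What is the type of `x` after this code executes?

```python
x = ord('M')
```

ord() returns int (code point)

int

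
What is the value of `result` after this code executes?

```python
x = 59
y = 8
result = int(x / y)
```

x = 59; y = 8; result = 7

7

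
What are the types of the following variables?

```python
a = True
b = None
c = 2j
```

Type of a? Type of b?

a is assigned the constant True, which has type bool; b is assigned None, whose type is NoneType

bool, NoneType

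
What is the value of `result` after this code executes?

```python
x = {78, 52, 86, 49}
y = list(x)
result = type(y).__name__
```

x is set; y is list; result = 'list'

'list'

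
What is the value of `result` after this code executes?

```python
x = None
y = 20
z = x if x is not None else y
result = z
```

x = None; y = 20; z = 20; result = 20

20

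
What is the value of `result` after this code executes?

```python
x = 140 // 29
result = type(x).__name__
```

x is int; result = 'int'

'int'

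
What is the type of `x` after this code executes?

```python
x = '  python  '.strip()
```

str.strip() returns str

str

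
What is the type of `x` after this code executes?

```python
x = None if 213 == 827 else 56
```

213 == 827 is False, so the else branch is taken

int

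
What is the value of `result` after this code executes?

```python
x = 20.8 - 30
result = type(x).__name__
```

x is float; result = 'float'

'float'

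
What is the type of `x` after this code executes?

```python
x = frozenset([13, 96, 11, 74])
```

frozenset() returns frozenset

frozenset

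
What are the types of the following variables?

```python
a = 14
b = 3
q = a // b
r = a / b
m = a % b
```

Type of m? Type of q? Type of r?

% of ints returns int; // returns int; / returns float

int, int, float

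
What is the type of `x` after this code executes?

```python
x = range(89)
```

range() returns a range object

range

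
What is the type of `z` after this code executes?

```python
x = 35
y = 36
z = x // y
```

int // int = int

int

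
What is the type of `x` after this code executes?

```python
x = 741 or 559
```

'or' returns first truthy value (int)

int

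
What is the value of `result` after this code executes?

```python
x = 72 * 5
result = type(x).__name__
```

x is int; result = 'int'

'int'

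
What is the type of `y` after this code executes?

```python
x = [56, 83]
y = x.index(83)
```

list.index() returns int

int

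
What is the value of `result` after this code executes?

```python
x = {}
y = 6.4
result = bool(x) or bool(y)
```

x = {}; y = 6.4; result = True

True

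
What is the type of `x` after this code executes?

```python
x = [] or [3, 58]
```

'or' returns first truthy value (list)

list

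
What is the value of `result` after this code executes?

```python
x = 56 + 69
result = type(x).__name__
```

x is int; result = 'int'

'int'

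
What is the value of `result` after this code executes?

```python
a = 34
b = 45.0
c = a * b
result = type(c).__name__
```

a is int; b is float; c is float; result = 'float'

'float'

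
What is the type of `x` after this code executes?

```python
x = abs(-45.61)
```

abs() of float returns float

float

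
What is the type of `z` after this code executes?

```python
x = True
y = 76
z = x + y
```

bool + int = int (bool is subclass of int)

int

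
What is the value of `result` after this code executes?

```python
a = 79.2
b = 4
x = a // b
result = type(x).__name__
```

a is float; b is int; x is float; result = 'float'

'float'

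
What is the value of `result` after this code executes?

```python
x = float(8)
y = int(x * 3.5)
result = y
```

x = 8.0; y = 28; result = 28

28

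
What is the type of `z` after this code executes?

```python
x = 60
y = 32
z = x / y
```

int / int = float

float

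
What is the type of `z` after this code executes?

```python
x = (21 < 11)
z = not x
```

'not' returns bool

bool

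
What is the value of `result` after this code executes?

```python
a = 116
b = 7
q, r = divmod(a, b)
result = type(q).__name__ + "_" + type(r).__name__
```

a is int; b is int; q is int; r is int; result = 'int_int'

'int_int'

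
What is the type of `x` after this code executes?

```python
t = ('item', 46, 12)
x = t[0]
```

Index 0 of tuple is a str literal

str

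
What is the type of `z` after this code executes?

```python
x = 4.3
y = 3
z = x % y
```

float % int = float

float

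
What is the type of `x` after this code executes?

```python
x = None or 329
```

'or' with None returns the other truthy value

int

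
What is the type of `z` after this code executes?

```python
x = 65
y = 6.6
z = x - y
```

int - float = float

float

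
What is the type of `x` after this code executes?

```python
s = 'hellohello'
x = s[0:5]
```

Slicing a str returns str

str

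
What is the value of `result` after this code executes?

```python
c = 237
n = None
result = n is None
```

c = 237; n = None; result = True

True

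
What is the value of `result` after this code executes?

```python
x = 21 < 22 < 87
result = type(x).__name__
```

x is bool; result = 'bool'

'bool'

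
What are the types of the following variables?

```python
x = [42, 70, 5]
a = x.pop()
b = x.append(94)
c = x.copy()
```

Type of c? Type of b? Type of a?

copy() returns list; append() returns None; pop() returns element

list, NoneType, int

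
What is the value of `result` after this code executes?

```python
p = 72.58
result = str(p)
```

p = 72.58; result = '72.58'

'72.58'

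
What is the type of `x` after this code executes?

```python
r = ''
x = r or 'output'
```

'or' returns first truthy value (str)

str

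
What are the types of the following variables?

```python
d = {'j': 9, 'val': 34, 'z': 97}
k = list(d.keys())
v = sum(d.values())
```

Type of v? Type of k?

sum of ints is int; list() converts to list

int, list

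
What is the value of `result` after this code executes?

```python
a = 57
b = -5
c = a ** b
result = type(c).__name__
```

a is int; b is int; c is float; result = 'float'

'float'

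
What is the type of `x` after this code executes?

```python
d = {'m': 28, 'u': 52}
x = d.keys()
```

.keys() returns dict_keys view

dict_keys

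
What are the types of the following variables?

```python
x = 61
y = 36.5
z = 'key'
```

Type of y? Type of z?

y is assigned a number with a decimal point, so it is a float; z is assigned a quoted string literal, so it is a str

float, str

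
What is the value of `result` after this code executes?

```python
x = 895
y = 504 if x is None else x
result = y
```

x = 895; y = 895; result = 895

895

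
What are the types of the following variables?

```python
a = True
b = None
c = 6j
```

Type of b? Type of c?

b is assigned None, whose type is NoneType; c is assigned 6j, an imaginary literal (j suffix), which has type complex

NoneType, complex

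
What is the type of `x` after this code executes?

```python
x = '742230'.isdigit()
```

str.isdigit() returns bool

bool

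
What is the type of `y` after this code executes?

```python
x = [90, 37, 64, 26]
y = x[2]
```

Indexing list[int] returns int

int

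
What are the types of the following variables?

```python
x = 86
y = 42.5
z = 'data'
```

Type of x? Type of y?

x is assigned a bare integer (no decimal point), so it is an int; y is assigned a number with a decimal point, so it is a float

int, float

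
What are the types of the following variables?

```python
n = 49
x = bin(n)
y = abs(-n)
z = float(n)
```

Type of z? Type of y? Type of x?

float() returns float; abs() of int returns int; bin() returns str

float, int, str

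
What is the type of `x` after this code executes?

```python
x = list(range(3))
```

list(range()) returns list

list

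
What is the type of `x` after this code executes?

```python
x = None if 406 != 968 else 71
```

406 != 968 is True, so the if branch is taken

NoneType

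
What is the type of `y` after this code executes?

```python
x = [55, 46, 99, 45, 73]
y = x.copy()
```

list.copy() returns list

list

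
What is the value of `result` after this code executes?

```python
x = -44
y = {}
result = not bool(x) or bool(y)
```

x = -44; y = {}; result = False

False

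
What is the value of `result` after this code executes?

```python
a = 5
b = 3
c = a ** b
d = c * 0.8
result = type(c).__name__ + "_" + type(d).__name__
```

a is int; b is int; c is int; d is float; result = 'int_float'

'int_float'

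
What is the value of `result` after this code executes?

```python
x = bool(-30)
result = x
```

x = True; result = True

True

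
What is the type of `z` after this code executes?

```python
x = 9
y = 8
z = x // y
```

int // int = int

int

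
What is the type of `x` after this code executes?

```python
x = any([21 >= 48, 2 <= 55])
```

any() returns bool

bool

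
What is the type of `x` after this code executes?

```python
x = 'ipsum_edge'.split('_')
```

str.split() returns list

list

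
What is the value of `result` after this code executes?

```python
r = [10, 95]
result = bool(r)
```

r = [10, 95]; result = True

True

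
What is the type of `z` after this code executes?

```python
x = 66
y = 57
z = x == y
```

Equality comparison returns bool

bool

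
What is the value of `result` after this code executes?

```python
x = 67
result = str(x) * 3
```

x = 67; result = '676767'

'676767'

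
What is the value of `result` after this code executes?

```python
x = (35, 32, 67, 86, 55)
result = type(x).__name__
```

x is tuple; result = 'tuple'

'tuple'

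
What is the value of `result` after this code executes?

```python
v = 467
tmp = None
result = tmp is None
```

v = 467; tmp = None; result = True

True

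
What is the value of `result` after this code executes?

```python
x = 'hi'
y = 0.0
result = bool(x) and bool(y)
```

x = 'hi'; y = 0.0; result = False

False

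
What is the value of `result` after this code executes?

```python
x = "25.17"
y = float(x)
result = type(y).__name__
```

x is str; y is float; result = 'float'

'float'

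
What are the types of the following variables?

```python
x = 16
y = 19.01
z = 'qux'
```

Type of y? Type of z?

y is assigned a number with a decimal point, so it is a float; z is assigned a quoted string literal, so it is a str

float, str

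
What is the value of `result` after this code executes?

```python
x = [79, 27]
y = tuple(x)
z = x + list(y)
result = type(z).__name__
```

x is list; y is tuple; z is list; result = 'list'

'list'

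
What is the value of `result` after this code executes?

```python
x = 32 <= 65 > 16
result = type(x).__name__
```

x is bool; result = 'bool'

'bool'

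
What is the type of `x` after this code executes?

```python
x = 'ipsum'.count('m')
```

str.count() returns int

int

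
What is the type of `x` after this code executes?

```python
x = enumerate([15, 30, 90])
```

enumerate() returns an enumerate object

enumerate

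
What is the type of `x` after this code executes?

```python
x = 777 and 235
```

'and' with truthy values returns last operand (int)

int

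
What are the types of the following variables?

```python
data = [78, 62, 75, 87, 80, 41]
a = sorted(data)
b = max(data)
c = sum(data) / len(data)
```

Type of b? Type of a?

max of ints returns int; sorted() returns list

int, list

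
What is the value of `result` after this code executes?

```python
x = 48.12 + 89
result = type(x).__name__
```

x is float; result = 'float'

'float'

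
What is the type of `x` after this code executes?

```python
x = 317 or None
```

'or' returns first truthy value

int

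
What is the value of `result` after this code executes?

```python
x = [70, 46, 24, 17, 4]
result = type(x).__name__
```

x is list; result = 'list'

'list'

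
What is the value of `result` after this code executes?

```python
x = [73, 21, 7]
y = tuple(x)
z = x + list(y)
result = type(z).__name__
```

x is list; y is tuple; z is list; result = 'list'

'list'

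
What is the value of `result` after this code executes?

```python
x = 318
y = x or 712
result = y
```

x = 318; y = 318; result = 318

318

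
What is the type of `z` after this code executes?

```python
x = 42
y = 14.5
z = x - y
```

int - float = float

float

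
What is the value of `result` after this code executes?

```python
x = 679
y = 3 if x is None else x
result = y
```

x = 679; y = 679; result = 679

679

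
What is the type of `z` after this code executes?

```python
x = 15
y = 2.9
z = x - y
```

int - float = float

float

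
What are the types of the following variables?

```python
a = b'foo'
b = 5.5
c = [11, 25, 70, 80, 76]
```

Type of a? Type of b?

a is assigned a bytes literal (b'...' prefix); b is assigned a number with a decimal point, so it is a float

bytes, float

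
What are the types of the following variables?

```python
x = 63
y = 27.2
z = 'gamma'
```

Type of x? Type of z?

x is assigned a bare integer (no decimal point), so it is an int; z is assigned a quoted string literal, so it is a str

int, str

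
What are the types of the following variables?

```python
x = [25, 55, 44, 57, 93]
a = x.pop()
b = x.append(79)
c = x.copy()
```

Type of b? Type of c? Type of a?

append() returns None; copy() returns list; pop() returns element

NoneType, list, int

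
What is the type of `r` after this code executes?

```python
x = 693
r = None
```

None has type NoneType

NoneType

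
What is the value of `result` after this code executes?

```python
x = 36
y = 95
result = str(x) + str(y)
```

x = 36; y = 95; result = '3695'

'3695'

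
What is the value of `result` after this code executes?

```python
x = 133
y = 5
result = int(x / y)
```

x = 133; y = 5; result = 26

26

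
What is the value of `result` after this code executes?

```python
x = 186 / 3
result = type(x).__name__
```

x is float; result = 'float'

'float'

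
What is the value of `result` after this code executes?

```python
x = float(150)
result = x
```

x = 150.0; result = 150.0

150.0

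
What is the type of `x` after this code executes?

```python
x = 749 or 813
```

'or' returns first truthy value (int)

int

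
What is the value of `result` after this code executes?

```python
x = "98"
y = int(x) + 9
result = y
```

x = '98'; y = 107; result = 107

107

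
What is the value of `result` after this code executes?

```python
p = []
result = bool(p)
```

p = []; result = False

False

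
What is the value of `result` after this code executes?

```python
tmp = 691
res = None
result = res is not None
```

tmp = 691; res = None; result = False

False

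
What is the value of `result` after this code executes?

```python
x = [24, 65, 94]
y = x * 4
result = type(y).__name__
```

x is list; y is list; result = 'list'

'list'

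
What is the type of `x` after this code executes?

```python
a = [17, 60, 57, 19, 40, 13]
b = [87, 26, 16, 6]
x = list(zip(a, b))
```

list(zip()) returns a list of tuples

list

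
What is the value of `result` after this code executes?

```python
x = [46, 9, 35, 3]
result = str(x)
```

x = [46, 9, 35, 3]; result = '[46, 9, 35, 3]'

'[46, 9, 35, 3]'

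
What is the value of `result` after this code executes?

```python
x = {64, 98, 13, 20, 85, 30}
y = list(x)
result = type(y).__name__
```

x is set; y is list; result = 'list'

'list'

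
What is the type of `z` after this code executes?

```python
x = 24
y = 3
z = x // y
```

int // int = int

int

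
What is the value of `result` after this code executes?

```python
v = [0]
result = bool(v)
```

v = [0]; result = True

True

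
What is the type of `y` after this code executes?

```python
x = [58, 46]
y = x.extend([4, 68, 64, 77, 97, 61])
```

list.extend() returns None

NoneType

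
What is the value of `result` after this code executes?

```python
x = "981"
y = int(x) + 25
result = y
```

x = '981'; y = 1006; result = 1006

1006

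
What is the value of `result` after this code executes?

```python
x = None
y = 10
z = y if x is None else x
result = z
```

x = None; y = 10; z = 10; result = 10

10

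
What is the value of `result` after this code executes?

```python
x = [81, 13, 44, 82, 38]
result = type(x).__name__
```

x is list; result = 'list'

'list'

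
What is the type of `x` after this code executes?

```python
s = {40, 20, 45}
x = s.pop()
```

Popping from set[int] returns int

int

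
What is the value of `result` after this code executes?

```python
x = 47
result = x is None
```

x = 47; result = False

False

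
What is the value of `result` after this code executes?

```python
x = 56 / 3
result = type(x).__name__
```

x is float; result = 'float'

'float'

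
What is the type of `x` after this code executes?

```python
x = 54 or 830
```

'or' returns first truthy value (int)

int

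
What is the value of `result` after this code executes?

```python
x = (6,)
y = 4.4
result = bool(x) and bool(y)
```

x = (6,); y = 4.4; result = True

True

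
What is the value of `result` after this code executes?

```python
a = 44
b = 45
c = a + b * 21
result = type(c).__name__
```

a is int; b is int; c is int; result = 'int'

'int'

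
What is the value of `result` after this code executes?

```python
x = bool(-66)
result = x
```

x = True; result = True

True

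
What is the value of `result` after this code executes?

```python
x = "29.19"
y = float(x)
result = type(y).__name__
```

x is str; y is float; result = 'float'

'float'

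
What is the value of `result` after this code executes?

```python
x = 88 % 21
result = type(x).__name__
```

x is int; result = 'int'

'int'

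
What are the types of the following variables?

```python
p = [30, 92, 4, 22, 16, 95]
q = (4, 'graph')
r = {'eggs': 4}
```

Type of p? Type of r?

p is assigned a list literal (square brackets); r is assigned a dict literal ({key: value})

list, dict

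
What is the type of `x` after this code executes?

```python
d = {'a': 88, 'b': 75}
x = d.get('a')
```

dict.get() returns value type when found

int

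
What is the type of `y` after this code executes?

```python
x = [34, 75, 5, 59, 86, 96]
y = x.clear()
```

list.clear() returns None

NoneType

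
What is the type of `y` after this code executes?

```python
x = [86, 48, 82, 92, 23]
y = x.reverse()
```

list.reverse() returns None

NoneType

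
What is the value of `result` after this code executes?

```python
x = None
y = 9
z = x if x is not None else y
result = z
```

x = None; y = 9; z = 9; result = 9

9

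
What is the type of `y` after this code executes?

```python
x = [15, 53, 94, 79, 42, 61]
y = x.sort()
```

list.sort() returns None (mutates in place)

NoneType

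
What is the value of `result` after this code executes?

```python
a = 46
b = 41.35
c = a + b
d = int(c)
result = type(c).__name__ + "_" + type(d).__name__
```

a is int; b is float; c is float; d is int; result = 'float_int'

'float_int'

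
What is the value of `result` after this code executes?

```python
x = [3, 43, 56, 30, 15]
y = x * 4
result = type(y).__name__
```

x is list; y is list; result = 'list'

'list'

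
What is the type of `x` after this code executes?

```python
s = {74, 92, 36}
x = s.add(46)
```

set.add() returns None (mutates in place)

NoneType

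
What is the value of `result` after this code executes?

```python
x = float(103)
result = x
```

x = 103.0; result = 103.0

103.0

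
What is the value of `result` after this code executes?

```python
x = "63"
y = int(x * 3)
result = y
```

x = '63'; y = 636363; result = 636363

636363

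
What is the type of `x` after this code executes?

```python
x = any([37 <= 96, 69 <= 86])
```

any() returns bool

bool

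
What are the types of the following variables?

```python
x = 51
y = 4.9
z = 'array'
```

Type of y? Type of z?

y is assigned a number with a decimal point, so it is a float; z is assigned a quoted string literal, so it is a str

float, str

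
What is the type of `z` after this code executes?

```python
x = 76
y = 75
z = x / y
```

int / int = float

float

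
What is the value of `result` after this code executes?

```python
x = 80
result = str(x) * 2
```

x = 80; result = '8080'

'8080'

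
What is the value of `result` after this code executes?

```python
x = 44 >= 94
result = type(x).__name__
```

x is bool; result = 'bool'

'bool'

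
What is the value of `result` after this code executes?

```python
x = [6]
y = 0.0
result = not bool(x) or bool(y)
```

x = [6]; y = 0.0; result = False

False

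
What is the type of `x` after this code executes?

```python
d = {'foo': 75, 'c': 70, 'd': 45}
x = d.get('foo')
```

dict.get() returns value type when found

int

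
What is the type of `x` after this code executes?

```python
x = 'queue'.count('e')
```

str.count() returns int

int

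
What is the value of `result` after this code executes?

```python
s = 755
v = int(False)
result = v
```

s = 755; v = 0; result = 0

0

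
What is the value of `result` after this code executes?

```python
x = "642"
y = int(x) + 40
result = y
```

x = '642'; y = 682; result = 682

682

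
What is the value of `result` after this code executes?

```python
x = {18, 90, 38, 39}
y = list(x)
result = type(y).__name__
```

x is set; y is list; result = 'list'

'list'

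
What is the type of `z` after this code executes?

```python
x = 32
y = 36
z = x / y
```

int / int = float

float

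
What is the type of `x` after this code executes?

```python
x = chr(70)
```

chr() returns str (single char)

str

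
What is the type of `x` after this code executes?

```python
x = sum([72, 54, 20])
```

sum() of ints returns int

int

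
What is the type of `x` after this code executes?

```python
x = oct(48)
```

oct() returns str representation

str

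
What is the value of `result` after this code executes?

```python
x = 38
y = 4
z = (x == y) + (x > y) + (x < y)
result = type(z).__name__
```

x is int; y is int; z is int; result = 'int'

'int'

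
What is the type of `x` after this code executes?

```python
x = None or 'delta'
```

'or' with None returns the other truthy value (str)

str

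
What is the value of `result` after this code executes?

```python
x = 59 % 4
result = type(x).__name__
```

x is int; result = 'int'

'int'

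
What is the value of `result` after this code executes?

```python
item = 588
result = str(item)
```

item = 588; result = '588'

'588'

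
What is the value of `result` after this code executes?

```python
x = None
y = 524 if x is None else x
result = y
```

x = None; y = 524; result = 524

524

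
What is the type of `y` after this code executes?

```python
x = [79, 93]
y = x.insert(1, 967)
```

list.insert() returns None

NoneType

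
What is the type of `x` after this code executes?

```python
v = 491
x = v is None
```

'is' comparison returns bool

bool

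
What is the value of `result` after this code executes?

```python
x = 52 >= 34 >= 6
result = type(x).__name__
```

x is bool; result = 'bool'

'bool'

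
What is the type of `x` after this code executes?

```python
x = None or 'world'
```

'or' with None returns the other truthy value (str)

str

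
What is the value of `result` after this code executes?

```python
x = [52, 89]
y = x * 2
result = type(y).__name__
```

x is list; y is list; result = 'list'

'list'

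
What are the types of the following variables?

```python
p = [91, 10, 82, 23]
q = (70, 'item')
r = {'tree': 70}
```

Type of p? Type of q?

p is assigned a list literal (square brackets); q is assigned a tuple (parenthesized, comma-separated values)

list, tuple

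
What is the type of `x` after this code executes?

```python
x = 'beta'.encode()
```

str.encode() returns bytes

bytes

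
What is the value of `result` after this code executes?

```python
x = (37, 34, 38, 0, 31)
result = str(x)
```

x = (37, 34, 38, 0, 31); result = '(37, 34, 38, 0, 31)'

'(37, 34, 38, 0, 31)'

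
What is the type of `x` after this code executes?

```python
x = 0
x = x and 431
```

'and' returns first falsy value (0 is int)

int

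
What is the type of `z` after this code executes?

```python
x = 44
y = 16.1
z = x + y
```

int + float = float

float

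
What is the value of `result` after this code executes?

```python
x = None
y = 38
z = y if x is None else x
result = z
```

x = None; y = 38; z = 38; result = 38

38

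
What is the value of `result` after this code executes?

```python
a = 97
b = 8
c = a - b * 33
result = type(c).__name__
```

a is int; b is int; c is int; result = 'int'

'int'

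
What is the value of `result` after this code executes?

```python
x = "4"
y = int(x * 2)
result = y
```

x = '4'; y = 44; result = 44

44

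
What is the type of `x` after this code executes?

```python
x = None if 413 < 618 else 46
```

413 < 618 is True, so the if branch is taken

NoneType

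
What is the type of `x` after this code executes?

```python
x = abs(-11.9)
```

abs() of float returns float

float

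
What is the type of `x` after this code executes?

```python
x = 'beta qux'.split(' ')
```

str.split() returns list

list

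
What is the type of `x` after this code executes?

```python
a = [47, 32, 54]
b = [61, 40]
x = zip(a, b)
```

zip() returns a zip object

zip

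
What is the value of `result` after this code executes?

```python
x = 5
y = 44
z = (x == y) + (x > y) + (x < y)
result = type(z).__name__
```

x is int; y is int; z is int; result = 'int'

'int'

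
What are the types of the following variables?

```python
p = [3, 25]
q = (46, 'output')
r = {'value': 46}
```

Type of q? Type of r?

q is assigned a tuple (parenthesized, comma-separated values); r is assigned a dict literal ({key: value})

tuple, dict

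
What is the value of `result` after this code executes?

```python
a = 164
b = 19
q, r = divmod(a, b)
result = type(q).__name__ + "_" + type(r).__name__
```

a is int; b is int; q is int; r is int; result = 'int_int'

'int_int'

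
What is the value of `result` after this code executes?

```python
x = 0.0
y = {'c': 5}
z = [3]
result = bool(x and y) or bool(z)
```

x = 0.0; y = {'c': 5}; z = [3]; result = True

True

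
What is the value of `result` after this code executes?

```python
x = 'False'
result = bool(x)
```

x = 'False'; result = True

True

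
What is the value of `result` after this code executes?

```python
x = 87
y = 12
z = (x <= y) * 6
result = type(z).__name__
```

x is int; y is int; z is int; result = 'int'

'int'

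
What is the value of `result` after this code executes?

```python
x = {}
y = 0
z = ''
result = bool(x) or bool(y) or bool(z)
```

x = {}; y = 0; z = ''; result = False

False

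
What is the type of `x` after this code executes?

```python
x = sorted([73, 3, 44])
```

sorted() always returns list

list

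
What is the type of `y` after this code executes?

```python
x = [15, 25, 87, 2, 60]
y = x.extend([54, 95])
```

list.extend() returns None

NoneType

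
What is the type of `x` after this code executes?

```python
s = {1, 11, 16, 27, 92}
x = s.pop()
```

Popping from set[int] returns int

int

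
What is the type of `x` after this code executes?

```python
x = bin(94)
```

bin() returns str representation

str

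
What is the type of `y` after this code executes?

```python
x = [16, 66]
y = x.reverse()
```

list.reverse() returns None

NoneType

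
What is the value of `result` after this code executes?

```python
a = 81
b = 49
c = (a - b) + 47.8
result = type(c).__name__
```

a is int; b is int; c is float; result = 'float'

'float'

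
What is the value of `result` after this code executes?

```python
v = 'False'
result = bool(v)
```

v = 'False'; result = True

True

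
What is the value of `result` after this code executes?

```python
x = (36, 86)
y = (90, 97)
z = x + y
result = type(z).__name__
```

x is tuple; y is tuple; z is tuple; result = 'tuple'

'tuple'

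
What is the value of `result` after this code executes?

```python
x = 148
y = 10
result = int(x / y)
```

x = 148; y = 10; result = 14

14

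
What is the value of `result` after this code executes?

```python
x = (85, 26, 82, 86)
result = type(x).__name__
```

x is tuple; result = 'tuple'

'tuple'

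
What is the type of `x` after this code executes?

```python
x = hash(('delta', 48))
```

hash() returns int

int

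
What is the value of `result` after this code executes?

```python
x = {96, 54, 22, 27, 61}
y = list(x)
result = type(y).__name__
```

x is set; y is list; result = 'list'

'list'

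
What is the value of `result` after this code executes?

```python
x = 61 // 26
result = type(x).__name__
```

x is int; result = 'int'

'int'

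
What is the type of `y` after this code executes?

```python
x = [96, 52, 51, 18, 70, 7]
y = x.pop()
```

list.pop() returns the popped element

int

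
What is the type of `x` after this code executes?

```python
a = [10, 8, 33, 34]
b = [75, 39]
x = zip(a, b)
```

zip() returns a zip object

zip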